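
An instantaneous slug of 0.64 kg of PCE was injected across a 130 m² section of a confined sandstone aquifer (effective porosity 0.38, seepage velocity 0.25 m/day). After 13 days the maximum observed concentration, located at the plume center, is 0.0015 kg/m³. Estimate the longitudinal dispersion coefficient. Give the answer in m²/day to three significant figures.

0.457 m²/day

At the plume center C_max = M/(n_e·A·√(4πDt)), so D = M²/(4πt·(n_e·A·C_max)²).
n_e·A·C_max = 0.38 × 130 × 0.0015 = 0.07410 kg/m.
D = 0.64²/(4π × 13 × 0.07410²) = 0.457 m²/day.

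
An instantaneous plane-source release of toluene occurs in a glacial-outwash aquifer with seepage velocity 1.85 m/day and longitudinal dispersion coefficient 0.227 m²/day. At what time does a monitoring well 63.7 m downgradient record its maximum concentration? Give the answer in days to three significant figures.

34.4 days

For the 1D instantaneous-source solution, setting ∂C/∂t = 0 at fixed x gives v²t² + 2Dt − x² = 0, so t = (√(D² + v²x²) − D)/v².
√(D² + v²x²) = √(0.227² + 1.85² × 63.7²) = 117.8; v² = 3.4225.
t = (117.8 − 0.227)/3.4225 = 34.4 days (vs. the pure-advection estimate x/v = 34.4 d).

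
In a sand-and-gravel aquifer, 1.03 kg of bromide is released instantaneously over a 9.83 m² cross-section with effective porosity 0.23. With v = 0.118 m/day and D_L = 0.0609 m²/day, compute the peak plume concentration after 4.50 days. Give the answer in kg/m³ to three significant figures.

The peak of an instantaneous 1D plume sits at x = vt; there the Gaussian factor is 1 and C_max = M/(n_e·A·√(4πDt)), where n_e·A is the pore area the mass is dissolved in.
√(4πDt) = √(4π × 0.0609 × 4.50) = 1.856 m, so C_max = 1.03/(0.23 × 9.83 × 1.856) = 0.245 kg/m³.

0.245 kg/m³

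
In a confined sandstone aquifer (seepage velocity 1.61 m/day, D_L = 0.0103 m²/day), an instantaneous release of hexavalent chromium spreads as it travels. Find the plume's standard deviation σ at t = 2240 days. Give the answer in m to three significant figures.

6.79 m

Dispersive spreading gives a Gaussian with σ² = 2Dt; advection only shifts the center.
σ = √(2 × 0.0103 × 2240) = 6.79 m.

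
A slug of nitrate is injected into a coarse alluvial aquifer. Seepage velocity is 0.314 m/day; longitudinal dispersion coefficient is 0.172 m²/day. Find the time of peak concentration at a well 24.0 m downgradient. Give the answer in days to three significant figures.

For the 1D instantaneous-source solution, setting ∂C/∂t = 0 at fixed x gives v²t² + 2Dt − x² = 0, so t = (√(D² + v²x²) − D)/v².
√(D² + v²x²) = √(0.172² + 0.314² × 24.0²) = 7.538; v² = 0.098596.
t = (7.538 − 0.172)/0.098596 = 74.7 days (vs. the pure-advection estimate x/v = 76.4 d).

74.7 days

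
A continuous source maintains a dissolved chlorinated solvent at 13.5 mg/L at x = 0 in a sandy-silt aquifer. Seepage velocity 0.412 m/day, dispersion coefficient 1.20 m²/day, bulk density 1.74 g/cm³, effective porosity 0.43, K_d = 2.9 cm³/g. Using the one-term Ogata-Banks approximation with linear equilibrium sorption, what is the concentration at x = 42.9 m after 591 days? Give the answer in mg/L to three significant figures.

0.164 mg/L

Retardation factor R = 1 + ρ_b·K_d/n = 1 + 1.74 × 2.9/0.43 = 12.73.
Sorption retards both mechanisms: v_R = v/R = 0.03236 m/day, D_R = D/R = 0.09427 m²/day.
v_R·t = 0.03236 × 591 = 19.12476 m; 2√(D_R t) = 14.93 m; argument = (42.9 − 19.12476)/14.93 = 1.592.
C = C₀ × ½·erfc(1.592) = 13.5 × 0.01218 = 0.164 mg/L.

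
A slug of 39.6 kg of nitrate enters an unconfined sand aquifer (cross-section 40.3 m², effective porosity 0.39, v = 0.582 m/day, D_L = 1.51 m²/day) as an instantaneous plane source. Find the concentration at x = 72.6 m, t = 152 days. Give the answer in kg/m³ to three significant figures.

0.0357 kg/m³

For an instantaneous plane source, C(x,t) = M/(n_e·A·√(4πDt)) · exp(−(x−vt)²/(4Dt)), with n_e·A the pore (flow) area.
Plume center vt = 0.582 × 152 = 88.464 m, so the well at 72.6 m is 15.864 m upgradient of the peak.
√(4πDt) = 53.71 m, giving peak height M/(n_e·A·√(4πDt)) = 39.6/(0.39 × 40.3 × 53.71) = 0.04691 kg/m³.
(x−vt)²/(4Dt) = (-15.864)²/(4 × 1.51 × 152) = 0.2741; exp(−0.2741) = 0.7603.
C = 0.04691 × 0.7603 = 0.0357 kg/m³.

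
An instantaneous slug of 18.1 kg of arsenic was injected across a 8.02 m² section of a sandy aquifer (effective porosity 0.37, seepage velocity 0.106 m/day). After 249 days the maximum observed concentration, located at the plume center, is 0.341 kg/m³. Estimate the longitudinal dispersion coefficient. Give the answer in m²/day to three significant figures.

At the plume center C_max = M/(n_e·A·√(4πDt)), so D = M²/(4πt·(n_e·A·C_max)²).
n_e·A·C_max = 0.37 × 8.02 × 0.341 = 1.012 kg/m.
D = 18.1²/(4π × 249 × 1.012²) = 0.102 m²/day.

0.102 m²/day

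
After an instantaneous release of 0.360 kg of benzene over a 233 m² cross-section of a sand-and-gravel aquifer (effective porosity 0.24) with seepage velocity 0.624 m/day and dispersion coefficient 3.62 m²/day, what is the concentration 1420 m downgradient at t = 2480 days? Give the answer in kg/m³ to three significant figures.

For an instantaneous plane source, C(x,t) = M/(n_e·A·√(4πDt)) · exp(−(x−vt)²/(4Dt)), with n_e·A the pore (flow) area.
Plume center vt = 0.624 × 2480 = 1547.52 m, so the well at 1420 m is 127.52 m upgradient of the peak.
√(4πDt) = 335.9 m, giving peak height M/(n_e·A·√(4πDt)) = 0.360/(0.24 × 233 × 335.9) = 1.917e-05 kg/m³.
(x−vt)²/(4Dt) = (-127.52)²/(4 × 3.62 × 2480) = 0.4528; exp(−0.4528) = 0.6358.
C = 1.917e-05 × 0.6358 = 1.22e-05 kg/m³.

1.22e-05 kg/m³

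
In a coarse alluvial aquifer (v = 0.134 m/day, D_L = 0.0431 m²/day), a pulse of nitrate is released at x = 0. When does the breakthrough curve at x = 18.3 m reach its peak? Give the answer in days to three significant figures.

134 days

For the 1D instantaneous-source solution, setting ∂C/∂t = 0 at fixed x gives v²t² + 2Dt − x² = 0, so t = (√(D² + v²x²) − D)/v².
√(D² + v²x²) = √(0.0431² + 0.134² × 18.3²) = 2.453; v² = 0.017956.
t = (2.453 − 0.0431)/0.017956 = 134 days (vs. the pure-advection estimate x/v = 137 d).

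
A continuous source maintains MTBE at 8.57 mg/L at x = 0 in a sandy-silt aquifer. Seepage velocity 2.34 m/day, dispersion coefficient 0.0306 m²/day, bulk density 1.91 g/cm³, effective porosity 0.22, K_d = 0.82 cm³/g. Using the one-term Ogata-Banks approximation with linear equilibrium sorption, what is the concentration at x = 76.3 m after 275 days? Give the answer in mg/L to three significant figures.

Retardation factor R = 1 + ρ_b·K_d/n = 1 + 1.91 × 0.82/0.22 = 8.119.
Sorption retards both mechanisms: v_R = v/R = 0.2882 m/day, D_R = D/R = 0.003769 m²/day.
v_R·t = 0.2882 × 275 = 79.255 m; 2√(D_R t) = 2.036 m; argument = (76.3 − 79.255)/2.036 = -1.451.
C = C₀ × ½·erfc(-1.451) = 8.57 × 0.9799 = 8.40 mg/L.

8.40 mg/L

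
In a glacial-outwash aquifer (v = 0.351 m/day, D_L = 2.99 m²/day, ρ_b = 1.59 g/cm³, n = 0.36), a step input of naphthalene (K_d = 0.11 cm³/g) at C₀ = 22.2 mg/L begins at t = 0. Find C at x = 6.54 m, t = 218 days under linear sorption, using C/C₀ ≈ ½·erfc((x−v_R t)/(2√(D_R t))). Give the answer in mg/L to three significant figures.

Retardation factor R = 1 + ρ_b·K_d/n = 1 + 1.59 × 0.11/0.36 = 1.486.
Sorption retards both mechanisms: v_R = v/R = 0.2362 m/day, D_R = D/R = 2.012 m²/day.
v_R·t = 0.2362 × 218 = 51.4916 m; 2√(D_R t) = 41.89 m; argument = (6.54 − 51.4916)/41.89 = -1.073.
C = C₀ × ½·erfc(-1.073) = 22.2 × 0.9354 = 20.8 mg/L.

20.8 mg/L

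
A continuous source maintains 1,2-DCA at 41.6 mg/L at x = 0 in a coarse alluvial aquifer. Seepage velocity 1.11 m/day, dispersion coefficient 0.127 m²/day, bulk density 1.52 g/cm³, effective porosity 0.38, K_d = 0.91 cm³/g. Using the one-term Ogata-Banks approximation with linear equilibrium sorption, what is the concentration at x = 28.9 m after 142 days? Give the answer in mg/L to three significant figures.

Retardation factor R = 1 + ρ_b·K_d/n = 1 + 1.52 × 0.91/0.38 = 4.640.
Sorption retards both mechanisms: v_R = v/R = 0.2392 m/day, D_R = D/R = 0.02737 m²/day.
v_R·t = 0.2392 × 142 = 33.9664 m; 2√(D_R t) = 3.943 m; argument = (28.9 − 33.9664)/3.943 = -1.285.
C = C₀ × ½·erfc(-1.285) = 41.6 × 0.9654 = 40.2 mg/L.

40.2 mg/L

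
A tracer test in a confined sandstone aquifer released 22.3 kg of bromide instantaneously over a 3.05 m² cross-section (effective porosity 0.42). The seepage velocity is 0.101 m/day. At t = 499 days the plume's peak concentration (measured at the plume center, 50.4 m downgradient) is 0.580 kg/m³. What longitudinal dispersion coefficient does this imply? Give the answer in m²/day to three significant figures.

At the plume center C_max = M/(n_e·A·√(4πDt)), so D = M²/(4πt·(n_e·A·C_max)²).
n_e·A·C_max = 0.42 × 3.05 × 0.580 = 0.7430 kg/m.
D = 22.3²/(4π × 499 × 0.7430²) = 0.144 m²/day.

0.144 m²/day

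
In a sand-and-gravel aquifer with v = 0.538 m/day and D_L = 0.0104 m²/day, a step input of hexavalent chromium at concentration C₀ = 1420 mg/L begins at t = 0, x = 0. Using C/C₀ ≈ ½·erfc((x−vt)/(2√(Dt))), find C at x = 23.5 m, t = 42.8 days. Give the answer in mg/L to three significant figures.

For a continuous step input, C/C₀ ≈ ½·erfc((x−vt)/(2√(Dt))).
vt = 0.538 × 42.8 = 23.0264 m and 2√(Dt) = 2√(0.0104 × 42.8) = 1.334 m.
Argument (x−vt)/(2√(Dt)) = (23.5 − 23.0264)/1.334 = 0.3550; ½·erfc(0.3550) = 0.3078.
C = 1420 × 0.3078 = 437 mg/L.

437 mg/L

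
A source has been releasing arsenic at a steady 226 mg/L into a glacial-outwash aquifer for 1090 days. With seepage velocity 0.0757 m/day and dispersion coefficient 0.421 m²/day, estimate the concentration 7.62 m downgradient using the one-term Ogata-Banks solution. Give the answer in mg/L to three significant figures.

224 mg/L

For a continuous step input, C/C₀ ≈ ½·erfc((x−vt)/(2√(Dt))).
vt = 0.0757 × 1090 = 82.513 m and 2√(Dt) = 2√(0.421 × 1090) = 42.84 m.
Argument (x−vt)/(2√(Dt)) = (7.62 − 82.513)/42.84 = -1.748; ½·erfc(-1.748) = 0.9933.
C = 226 × 0.9933 = 224 mg/L.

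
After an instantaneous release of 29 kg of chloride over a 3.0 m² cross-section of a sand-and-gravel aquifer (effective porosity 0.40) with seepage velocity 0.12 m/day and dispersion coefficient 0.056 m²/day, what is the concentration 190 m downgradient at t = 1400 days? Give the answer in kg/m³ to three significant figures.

0.165 kg/m³

For an instantaneous plane source, C(x,t) = M/(n_e·A·√(4πDt)) · exp(−(x−vt)²/(4Dt)), with n_e·A the pore (flow) area.
Plume center vt = 0.12 × 1400 = 168 m, so the well at 190 m is 22 m downgradient of the peak.
√(4πDt) = 31.39 m, giving peak height M/(n_e·A·√(4πDt)) = 29/(0.40 × 3.0 × 31.39) = 0.7699 kg/m³.
(x−vt)²/(4Dt) = (22)²/(4 × 0.056 × 1400) = 1.543; exp(−1.543) = 0.2137.
C = 0.7699 × 0.2137 = 0.165 kg/m³.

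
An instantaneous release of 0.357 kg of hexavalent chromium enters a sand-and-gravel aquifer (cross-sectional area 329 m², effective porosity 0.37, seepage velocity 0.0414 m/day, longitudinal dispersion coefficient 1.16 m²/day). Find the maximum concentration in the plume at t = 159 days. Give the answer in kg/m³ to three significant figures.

The peak of an instantaneous 1D plume sits at x = vt; there the Gaussian factor is 1 and C_max = M/(n_e·A·√(4πDt)), where n_e·A is the pore area the mass is dissolved in.
√(4πDt) = √(4π × 1.16 × 159) = 48.14 m, so C_max = 0.357/(0.37 × 329 × 48.14) = 6.09e-05 kg/m³.

6.09e-05 kg/m³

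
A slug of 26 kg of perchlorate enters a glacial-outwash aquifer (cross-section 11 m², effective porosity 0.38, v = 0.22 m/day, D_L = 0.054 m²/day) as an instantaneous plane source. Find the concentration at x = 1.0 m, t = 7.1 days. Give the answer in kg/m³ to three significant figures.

For an instantaneous plane source, C(x,t) = M/(n_e·A·√(4πDt)) · exp(−(x−vt)²/(4Dt)), with n_e·A the pore (flow) area.
Plume center vt = 0.22 × 7.1 = 1.562 m, so the well at 1.0 m is 0.562 m upgradient of the peak.
√(4πDt) = 2.195 m, giving peak height M/(n_e·A·√(4πDt)) = 26/(0.38 × 11 × 2.195) = 2.834 kg/m³.
(x−vt)²/(4Dt) = (-0.562)²/(4 × 0.054 × 7.1) = 0.2059; exp(−0.2059) = 0.8139.
C = 2.834 × 0.8139 = 2.31 kg/m³.

2.31 kg/m³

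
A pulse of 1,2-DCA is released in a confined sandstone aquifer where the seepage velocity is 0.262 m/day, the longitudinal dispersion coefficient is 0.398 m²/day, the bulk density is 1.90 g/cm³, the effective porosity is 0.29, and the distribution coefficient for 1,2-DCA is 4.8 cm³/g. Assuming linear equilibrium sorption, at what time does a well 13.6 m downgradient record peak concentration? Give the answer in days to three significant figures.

1510 days

Retardation factor R = 1 + ρ_b·K_d/n = 1 + 1.90 × 4.8/0.29 = 32.45.
Sorption retards both mechanisms: v_R = v/R = 0.008074 m/day, D_R = D/R = 0.01227 m²/day.
Peak time from v_R²t² + 2D_R t − x² = 0: t = (√(D_R² + v_R²x²) − D_R)/v_R².
√(D_R² + v_R²x²) = √(0.01227² + 0.008074² × 13.6²) = 0.1105; v_R² = 6.519e-05.
t = (0.1105 − 0.01227)/6.519e-05 = 1510 days.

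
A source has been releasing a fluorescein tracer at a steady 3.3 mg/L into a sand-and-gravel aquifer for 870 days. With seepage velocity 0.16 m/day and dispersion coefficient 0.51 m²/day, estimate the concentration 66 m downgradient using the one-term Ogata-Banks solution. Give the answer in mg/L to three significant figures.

For a continuous step input, C/C₀ ≈ ½·erfc((x−vt)/(2√(Dt))).
vt = 0.16 × 870 = 139.2 m and 2√(Dt) = 2√(0.51 × 870) = 42.13 m.
Argument (x−vt)/(2√(Dt)) = (66 − 139.2)/42.13 = -1.737; ½·erfc(-1.737) = 0.9930.
C = 3.3 × 0.9930 = 3.28 mg/L.

3.28 mg/L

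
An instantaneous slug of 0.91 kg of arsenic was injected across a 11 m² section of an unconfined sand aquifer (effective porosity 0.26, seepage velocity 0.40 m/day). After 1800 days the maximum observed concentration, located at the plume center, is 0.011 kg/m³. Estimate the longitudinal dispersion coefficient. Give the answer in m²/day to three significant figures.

0.0370 m²/day

At the plume center C_max = M/(n_e·A·√(4πDt)), so D = M²/(4πt·(n_e·A·C_max)²).
n_e·A·C_max = 0.26 × 11 × 0.011 = 0.03146 kg/m.
D = 0.91²/(4π × 1800 × 0.03146²) = 0.0370 m²/day.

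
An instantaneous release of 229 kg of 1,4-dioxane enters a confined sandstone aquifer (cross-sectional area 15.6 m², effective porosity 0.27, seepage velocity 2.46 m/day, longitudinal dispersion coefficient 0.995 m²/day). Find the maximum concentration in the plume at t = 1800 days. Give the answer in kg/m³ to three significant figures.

0.362 kg/m³

The peak of an instantaneous 1D plume sits at x = vt; there the Gaussian factor is 1 and C_max = M/(n_e·A·√(4πDt)), where n_e·A is the pore area the mass is dissolved in.
√(4πDt) = √(4π × 0.995 × 1800) = 150.0 m, so C_max = 229/(0.27 × 15.6 × 150.0) = 0.362 kg/m³.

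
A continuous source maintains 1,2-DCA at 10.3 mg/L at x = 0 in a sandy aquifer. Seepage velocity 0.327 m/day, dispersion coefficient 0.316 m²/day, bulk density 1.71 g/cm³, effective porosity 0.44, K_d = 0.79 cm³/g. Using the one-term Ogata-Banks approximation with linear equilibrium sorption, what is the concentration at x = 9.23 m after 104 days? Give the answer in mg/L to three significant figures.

4.26 mg/L

Retardation factor R = 1 + ρ_b·K_d/n = 1 + 1.71 × 0.79/0.44 = 4.070.
Sorption retards both mechanisms: v_R = v/R = 0.08034 m/day, D_R = D/R = 0.07764 m²/day.
v_R·t = 0.08034 × 104 = 8.35536 m; 2√(D_R t) = 5.683 m; argument = (9.23 − 8.35536)/5.683 = 0.1539.
C = C₀ × ½·erfc(0.1539) = 10.3 × 0.4139 = 4.26 mg/L.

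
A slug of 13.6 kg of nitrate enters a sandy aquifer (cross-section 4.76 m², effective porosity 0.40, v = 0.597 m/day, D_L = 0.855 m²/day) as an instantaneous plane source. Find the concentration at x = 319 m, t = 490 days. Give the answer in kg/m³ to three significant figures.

For an instantaneous plane source, C(x,t) = M/(n_e·A·√(4πDt)) · exp(−(x−vt)²/(4Dt)), with n_e·A the pore (flow) area.
Plume center vt = 0.597 × 490 = 292.53 m, so the well at 319 m is 26.47 m downgradient of the peak.
√(4πDt) = 72.56 m, giving peak height M/(n_e·A·√(4πDt)) = 13.6/(0.40 × 4.76 × 72.56) = 0.09844 kg/m³.
(x−vt)²/(4Dt) = (26.47)²/(4 × 0.855 × 490) = 0.4181; exp(−0.4181) = 0.6583.
C = 0.09844 × 0.6583 = 0.0648 kg/m³.

0.0648 kg/m³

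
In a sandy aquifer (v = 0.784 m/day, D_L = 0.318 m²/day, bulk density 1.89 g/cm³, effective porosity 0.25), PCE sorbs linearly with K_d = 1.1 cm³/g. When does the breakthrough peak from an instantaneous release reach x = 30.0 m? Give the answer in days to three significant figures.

352 days

Retardation factor R = 1 + ρ_b·K_d/n = 1 + 1.89 × 1.1/0.25 = 9.316.
Sorption retards both mechanisms: v_R = v/R = 0.08416 m/day, D_R = D/R = 0.03413 m²/day.
Peak time from v_R²t² + 2D_R t − x² = 0: t = (√(D_R² + v_R²x²) − D_R)/v_R².
√(D_R² + v_R²x²) = √(0.03413² + 0.08416² × 30.0²) = 2.525; v_R² = 0.007083.
t = (2.525 − 0.03413)/0.007083 = 352 days.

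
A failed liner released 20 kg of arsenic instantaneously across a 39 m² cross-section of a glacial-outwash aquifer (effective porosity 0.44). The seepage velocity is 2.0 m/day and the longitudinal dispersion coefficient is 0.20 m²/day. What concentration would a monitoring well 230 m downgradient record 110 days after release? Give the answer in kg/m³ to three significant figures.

For an instantaneous plane source, C(x,t) = M/(n_e·A·√(4πDt)) · exp(−(x−vt)²/(4Dt)), with n_e·A the pore (flow) area.
Plume center vt = 2.0 × 110 = 220 m, so the well at 230 m is 10 m downgradient of the peak.
√(4πDt) = 16.63 m, giving peak height M/(n_e·A·√(4πDt)) = 20/(0.44 × 39 × 16.63) = 0.07008 kg/m³.
(x−vt)²/(4Dt) = (10)²/(4 × 0.20 × 110) = 1.136; exp(−1.136) = 0.3211.
C = 0.07008 × 0.3211 = 0.0225 kg/m³.

0.0225 kg/m³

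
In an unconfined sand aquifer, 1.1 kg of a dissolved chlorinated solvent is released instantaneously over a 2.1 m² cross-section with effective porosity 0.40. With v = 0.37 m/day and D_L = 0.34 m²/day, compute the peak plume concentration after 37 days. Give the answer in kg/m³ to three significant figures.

0.104 kg/m³

The peak of an instantaneous 1D plume sits at x = vt; there the Gaussian factor is 1 and C_max = M/(n_e·A·√(4πDt)), where n_e·A is the pore area the mass is dissolved in.
√(4πDt) = √(4π × 0.34 × 37) = 12.57 m, so C_max = 1.1/(0.40 × 2.1 × 12.57) = 0.104 kg/m³.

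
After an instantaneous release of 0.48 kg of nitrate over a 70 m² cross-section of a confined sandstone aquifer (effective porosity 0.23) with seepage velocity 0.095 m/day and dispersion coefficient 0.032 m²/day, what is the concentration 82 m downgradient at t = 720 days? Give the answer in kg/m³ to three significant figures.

For an instantaneous plane source, C(x,t) = M/(n_e·A·√(4πDt)) · exp(−(x−vt)²/(4Dt)), with n_e·A the pore (flow) area.
Plume center vt = 0.095 × 720 = 68.4 m, so the well at 82 m is 13.6 m downgradient of the peak.
√(4πDt) = 17.02 m, giving peak height M/(n_e·A·√(4πDt)) = 0.48/(0.23 × 70 × 17.02) = 0.001752 kg/m³.
(x−vt)²/(4Dt) = (13.6)²/(4 × 0.032 × 720) = 2.007; exp(−2.007) = 0.1344.
C = 0.001752 × 0.1344 = 0.000235 kg/m³.

0.000235 kg/m³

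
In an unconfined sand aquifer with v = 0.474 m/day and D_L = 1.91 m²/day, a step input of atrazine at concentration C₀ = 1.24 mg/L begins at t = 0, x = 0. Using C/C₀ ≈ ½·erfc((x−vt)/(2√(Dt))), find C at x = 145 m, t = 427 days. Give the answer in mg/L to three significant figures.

For a continuous step input, C/C₀ ≈ ½·erfc((x−vt)/(2√(Dt))).
vt = 0.474 × 427 = 202.398 m and 2√(Dt) = 2√(1.91 × 427) = 57.12 m.
Argument (x−vt)/(2√(Dt)) = (145 − 202.398)/57.12 = -1.005; ½·erfc(-1.005) = 0.9224.
C = 1.24 × 0.9224 = 1.14 mg/L.

1.14 mg/L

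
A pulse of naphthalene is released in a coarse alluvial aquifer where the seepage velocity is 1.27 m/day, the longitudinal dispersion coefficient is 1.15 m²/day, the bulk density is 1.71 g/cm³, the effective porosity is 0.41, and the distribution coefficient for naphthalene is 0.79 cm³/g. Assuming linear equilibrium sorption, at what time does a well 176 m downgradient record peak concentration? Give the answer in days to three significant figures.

592 days

Retardation factor R = 1 + ρ_b·K_d/n = 1 + 1.71 × 0.79/0.41 = 4.295.
Sorption retards both mechanisms: v_R = v/R = 0.2957 m/day, D_R = D/R = 0.2678 m²/day.
Peak time from v_R²t² + 2D_R t − x² = 0: t = (√(D_R² + v_R²x²) − D_R)/v_R².
√(D_R² + v_R²x²) = √(0.2678² + 0.2957² × 176²) = 52.04; v_R² = 0.08744.
t = (52.04 − 0.2678)/0.08744 = 592 days.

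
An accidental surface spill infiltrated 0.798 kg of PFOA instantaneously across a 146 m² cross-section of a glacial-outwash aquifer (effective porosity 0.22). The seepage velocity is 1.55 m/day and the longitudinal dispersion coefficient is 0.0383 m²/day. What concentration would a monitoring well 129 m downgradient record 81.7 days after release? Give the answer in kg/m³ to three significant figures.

For an instantaneous plane source, C(x,t) = M/(n_e·A·√(4πDt)) · exp(−(x−vt)²/(4Dt)), with n_e·A the pore (flow) area.
Plume center vt = 1.55 × 81.7 = 126.635 m, so the well at 129 m is 2.365 m downgradient of the peak.
√(4πDt) = 6.271 m, giving peak height M/(n_e·A·√(4πDt)) = 0.798/(0.22 × 146 × 6.271) = 0.003962 kg/m³.
(x−vt)²/(4Dt) = (2.365)²/(4 × 0.0383 × 81.7) = 0.4469; exp(−0.4469) = 0.6396.
C = 0.003962 × 0.6396 = 0.00253 kg/m³.

0.00253 kg/m³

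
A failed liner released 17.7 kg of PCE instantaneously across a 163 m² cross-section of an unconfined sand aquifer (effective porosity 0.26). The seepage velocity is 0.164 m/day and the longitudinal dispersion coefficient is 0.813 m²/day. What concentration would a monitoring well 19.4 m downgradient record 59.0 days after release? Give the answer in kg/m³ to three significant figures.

0.0104 kg/m³

For an instantaneous plane source, C(x,t) = M/(n_e·A·√(4πDt)) · exp(−(x−vt)²/(4Dt)), with n_e·A the pore (flow) area.
Plume center vt = 0.164 × 59.0 = 9.676 m, so the well at 19.4 m is 9.724 m downgradient of the peak.
√(4πDt) = 24.55 m, giving peak height M/(n_e·A·√(4πDt)) = 17.7/(0.26 × 163 × 24.55) = 0.01701 kg/m³.
(x−vt)²/(4Dt) = (9.724)²/(4 × 0.813 × 59.0) = 0.4928; exp(−0.4928) = 0.6109.
C = 0.01701 × 0.6109 = 0.0104 kg/m³.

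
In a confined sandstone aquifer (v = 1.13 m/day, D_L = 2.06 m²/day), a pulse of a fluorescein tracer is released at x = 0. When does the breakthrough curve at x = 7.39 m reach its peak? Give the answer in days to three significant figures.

5.12 days

For the 1D instantaneous-source solution, setting ∂C/∂t = 0 at fixed x gives v²t² + 2Dt − x² = 0, so t = (√(D² + v²x²) − D)/v².
√(D² + v²x²) = √(2.06² + 1.13² × 7.39²) = 8.601; v² = 1.2769.
t = (8.601 − 2.06)/1.2769 = 5.12 days (vs. the pure-advection estimate x/v = 6.54 d).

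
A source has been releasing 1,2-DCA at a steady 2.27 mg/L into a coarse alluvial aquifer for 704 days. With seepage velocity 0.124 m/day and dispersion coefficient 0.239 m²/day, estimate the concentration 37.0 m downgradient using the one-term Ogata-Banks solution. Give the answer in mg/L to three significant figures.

2.26 mg/L

For a continuous step input, C/C₀ ≈ ½·erfc((x−vt)/(2√(Dt))).
vt = 0.124 × 704 = 87.296 m and 2√(Dt) = 2√(0.239 × 704) = 25.94 m.
Argument (x−vt)/(2√(Dt)) = (37.0 − 87.296)/25.94 = -1.939; ½·erfc(-1.939) = 0.9969.
C = 2.27 × 0.9969 = 2.26 mg/L.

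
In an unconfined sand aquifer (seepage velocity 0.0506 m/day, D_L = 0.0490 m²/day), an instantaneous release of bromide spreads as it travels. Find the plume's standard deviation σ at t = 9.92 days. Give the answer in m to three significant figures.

Dispersive spreading gives a Gaussian with σ² = 2Dt; advection only shifts the center.
σ = √(2 × 0.0490 × 9.92) = 0.986 m.

0.986 m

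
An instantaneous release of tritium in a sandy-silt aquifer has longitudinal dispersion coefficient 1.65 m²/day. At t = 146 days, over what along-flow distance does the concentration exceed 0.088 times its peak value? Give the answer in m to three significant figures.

96.8 m

The plume is Gaussian with σ = √(2Dt) = √(2 × 1.65 × 146) = 21.95 m.
C/C_peak = exp(−Δx²/(2σ²)) = 0.088 ⇒ Δx = σ·√(−2 ln 0.088) = 21.95 × 2.205 = 48.40 m.
Width = 2Δx = 96.8 m.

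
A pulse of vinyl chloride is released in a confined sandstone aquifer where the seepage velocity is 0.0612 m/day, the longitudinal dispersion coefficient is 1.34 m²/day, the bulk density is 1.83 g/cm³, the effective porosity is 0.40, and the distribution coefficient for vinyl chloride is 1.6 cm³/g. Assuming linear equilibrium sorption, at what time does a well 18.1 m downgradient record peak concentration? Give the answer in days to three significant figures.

885 days

Retardation factor R = 1 + ρ_b·K_d/n = 1 + 1.83 × 1.6/0.40 = 8.320.
Sorption retards both mechanisms: v_R = v/R = 0.007356 m/day, D_R = D/R = 0.1611 m²/day.
Peak time from v_R²t² + 2D_R t − x² = 0: t = (√(D_R² + v_R²x²) − D_R)/v_R².
√(D_R² + v_R²x²) = √(0.1611² + 0.007356² × 18.1²) = 0.2090; v_R² = 5.411e-05.
t = (0.2090 − 0.1611)/5.411e-05 = 885 days.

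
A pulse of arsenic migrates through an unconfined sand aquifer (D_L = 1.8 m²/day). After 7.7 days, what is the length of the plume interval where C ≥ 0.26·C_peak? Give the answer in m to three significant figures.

The plume is Gaussian with σ = √(2Dt) = √(2 × 1.8 × 7.7) = 5.265 m.
C/C_peak = exp(−Δx²/(2σ²)) = 0.26 ⇒ Δx = σ·√(−2 ln 0.26) = 5.265 × 1.641 = 8.640 m.
Width = 2Δx = 17.3 m.

17.3 m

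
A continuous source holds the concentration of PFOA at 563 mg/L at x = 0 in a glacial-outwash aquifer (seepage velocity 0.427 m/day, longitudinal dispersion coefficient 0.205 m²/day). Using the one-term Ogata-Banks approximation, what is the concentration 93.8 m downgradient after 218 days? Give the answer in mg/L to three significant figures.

For a continuous step input, C/C₀ ≈ ½·erfc((x−vt)/(2√(Dt))).
vt = 0.427 × 218 = 93.086 m and 2√(Dt) = 2√(0.205 × 218) = 13.37 m.
Argument (x−vt)/(2√(Dt)) = (93.8 − 93.086)/13.37 = 0.05340; ½·erfc(0.05340) = 0.4699.
C = 563 × 0.4699 = 265 mg/L.

265 mg/L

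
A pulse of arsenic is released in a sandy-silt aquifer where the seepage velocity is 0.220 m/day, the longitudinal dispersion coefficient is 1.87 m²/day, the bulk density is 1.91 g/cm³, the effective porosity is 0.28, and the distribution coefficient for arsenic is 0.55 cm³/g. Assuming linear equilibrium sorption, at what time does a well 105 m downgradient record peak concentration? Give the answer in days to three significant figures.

2090 days

Retardation factor R = 1 + ρ_b·K_d/n = 1 + 1.91 × 0.55/0.28 = 4.752.
Sorption retards both mechanisms: v_R = v/R = 0.04630 m/day, D_R = D/R = 0.3935 m²/day.
Peak time from v_R²t² + 2D_R t − x² = 0: t = (√(D_R² + v_R²x²) − D_R)/v_R².
√(D_R² + v_R²x²) = √(0.3935² + 0.04630² × 105²) = 4.877; v_R² = 0.002144.
t = (4.877 − 0.3935)/0.002144 = 2090 days.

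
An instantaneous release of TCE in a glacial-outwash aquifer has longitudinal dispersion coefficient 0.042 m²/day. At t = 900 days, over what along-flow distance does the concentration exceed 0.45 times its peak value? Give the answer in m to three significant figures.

The plume is Gaussian with σ = √(2Dt) = √(2 × 0.042 × 900) = 8.695 m.
C/C_peak = exp(−Δx²/(2σ²)) = 0.45 ⇒ Δx = σ·√(−2 ln 0.45) = 8.695 × 1.264 = 10.99 m.
Width = 2Δx = 22.0 m.

22.0 m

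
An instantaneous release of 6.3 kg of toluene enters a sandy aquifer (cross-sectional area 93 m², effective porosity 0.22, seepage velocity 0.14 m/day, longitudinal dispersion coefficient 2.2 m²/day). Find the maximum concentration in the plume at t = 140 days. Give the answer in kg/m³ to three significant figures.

0.00495 kg/m³

The peak of an instantaneous 1D plume sits at x = vt; there the Gaussian factor is 1 and C_max = M/(n_e·A·√(4πDt)), where n_e·A is the pore area the mass is dissolved in.
√(4πDt) = √(4π × 2.2 × 140) = 62.21 m, so C_max = 6.3/(0.22 × 93 × 62.21) = 0.00495 kg/m³.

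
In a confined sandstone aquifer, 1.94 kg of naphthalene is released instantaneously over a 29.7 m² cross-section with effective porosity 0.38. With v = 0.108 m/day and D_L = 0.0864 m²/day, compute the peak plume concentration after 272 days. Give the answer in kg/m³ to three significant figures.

The peak of an instantaneous 1D plume sits at x = vt; there the Gaussian factor is 1 and C_max = M/(n_e·A·√(4πDt)), where n_e·A is the pore area the mass is dissolved in.
√(4πDt) = √(4π × 0.0864 × 272) = 17.18 m, so C_max = 1.94/(0.38 × 29.7 × 17.18) = 0.0100 kg/m³.

0.0100 kg/m³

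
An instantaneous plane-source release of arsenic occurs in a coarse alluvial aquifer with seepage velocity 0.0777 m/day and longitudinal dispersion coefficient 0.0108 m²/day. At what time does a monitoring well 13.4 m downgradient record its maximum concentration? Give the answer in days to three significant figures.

For the 1D instantaneous-source solution, setting ∂C/∂t = 0 at fixed x gives v²t² + 2Dt − x² = 0, so t = (√(D² + v²x²) − D)/v².
√(D² + v²x²) = √(0.0108² + 0.0777² × 13.4²) = 1.041; v² = 0.00603729.
t = (1.041 − 0.0108)/0.00603729 = 171 days (vs. the pure-advection estimate x/v = 172 d).

171 days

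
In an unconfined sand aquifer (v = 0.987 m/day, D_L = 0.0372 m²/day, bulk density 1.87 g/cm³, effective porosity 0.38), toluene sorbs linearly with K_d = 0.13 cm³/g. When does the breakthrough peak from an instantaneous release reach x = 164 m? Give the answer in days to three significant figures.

Retardation factor R = 1 + ρ_b·K_d/n = 1 + 1.87 × 0.13/0.38 = 1.640.
Sorption retards both mechanisms: v_R = v/R = 0.6018 m/day, D_R = D/R = 0.02268 m²/day.
Peak time from v_R²t² + 2D_R t − x² = 0: t = (√(D_R² + v_R²x²) − D_R)/v_R².
√(D_R² + v_R²x²) = √(0.02268² + 0.6018² × 164²) = 98.70; v_R² = 0.3622.
t = (98.70 − 0.02268)/0.3622 = 272 days.

272 days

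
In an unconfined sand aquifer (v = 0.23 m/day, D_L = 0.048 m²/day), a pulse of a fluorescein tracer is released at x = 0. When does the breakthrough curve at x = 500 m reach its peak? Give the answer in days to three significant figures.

2170 days

For the 1D instantaneous-source solution, setting ∂C/∂t = 0 at fixed x gives v²t² + 2Dt − x² = 0, so t = (√(D² + v²x²) − D)/v².
√(D² + v²x²) = √(0.048² + 0.23² × 500²) = 115.0; v² = 0.0529.
t = (115.0 − 0.048)/0.0529 = 2170 days (vs. the pure-advection estimate x/v = 2170 d).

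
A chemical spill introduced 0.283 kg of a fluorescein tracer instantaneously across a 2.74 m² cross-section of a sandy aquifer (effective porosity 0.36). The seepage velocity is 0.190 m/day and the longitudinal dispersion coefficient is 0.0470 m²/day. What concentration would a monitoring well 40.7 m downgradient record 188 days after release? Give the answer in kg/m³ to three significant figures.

0.0135 kg/m³

For an instantaneous plane source, C(x,t) = M/(n_e·A·√(4πDt)) · exp(−(x−vt)²/(4Dt)), with n_e·A the pore (flow) area.
Plume center vt = 0.190 × 188 = 35.72 m, so the well at 40.7 m is 4.98 m downgradient of the peak.
√(4πDt) = 10.54 m, giving peak height M/(n_e·A·√(4πDt)) = 0.283/(0.36 × 2.74 × 10.54) = 0.02722 kg/m³.
(x−vt)²/(4Dt) = (4.98)²/(4 × 0.0470 × 188) = 0.7017; exp(−0.7017) = 0.4957.
C = 0.02722 × 0.4957 = 0.0135 kg/m³.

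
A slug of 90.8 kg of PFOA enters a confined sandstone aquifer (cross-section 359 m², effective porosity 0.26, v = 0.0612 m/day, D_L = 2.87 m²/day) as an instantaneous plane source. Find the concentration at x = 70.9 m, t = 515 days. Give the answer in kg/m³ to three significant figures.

0.00549 kg/m³

For an instantaneous plane source, C(x,t) = M/(n_e·A·√(4πDt)) · exp(−(x−vt)²/(4Dt)), with n_e·A the pore (flow) area.
Plume center vt = 0.0612 × 515 = 31.518 m, so the well at 70.9 m is 39.382 m downgradient of the peak.
√(4πDt) = 136.3 m, giving peak height M/(n_e·A·√(4πDt)) = 90.8/(0.26 × 359 × 136.3) = 0.007137 kg/m³.
(x−vt)²/(4Dt) = (39.382)²/(4 × 2.87 × 515) = 0.2623; exp(−0.2623) = 0.7693.
C = 0.007137 × 0.7693 = 0.00549 kg/m³.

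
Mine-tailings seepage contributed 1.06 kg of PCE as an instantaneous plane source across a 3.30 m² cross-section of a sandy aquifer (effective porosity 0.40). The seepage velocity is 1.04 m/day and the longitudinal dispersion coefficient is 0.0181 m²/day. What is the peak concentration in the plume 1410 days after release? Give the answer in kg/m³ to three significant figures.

The peak of an instantaneous 1D plume sits at x = vt; there the Gaussian factor is 1 and C_max = M/(n_e·A·√(4πDt)), where n_e·A is the pore area the mass is dissolved in.
√(4πDt) = √(4π × 0.0181 × 1410) = 17.91 m, so C_max = 1.06/(0.40 × 3.30 × 17.91) = 0.0448 kg/m³.

0.0448 kg/m³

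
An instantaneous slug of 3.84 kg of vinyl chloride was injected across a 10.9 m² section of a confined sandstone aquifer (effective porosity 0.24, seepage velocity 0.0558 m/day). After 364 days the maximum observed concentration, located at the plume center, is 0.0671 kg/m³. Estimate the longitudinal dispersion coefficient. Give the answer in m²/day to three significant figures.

0.105 m²/day

At the plume center C_max = M/(n_e·A·√(4πDt)), so D = M²/(4πt·(n_e·A·C_max)²).
n_e·A·C_max = 0.24 × 10.9 × 0.0671 = 0.1755 kg/m.
D = 3.84²/(4π × 364 × 0.1755²) = 0.105 m²/day.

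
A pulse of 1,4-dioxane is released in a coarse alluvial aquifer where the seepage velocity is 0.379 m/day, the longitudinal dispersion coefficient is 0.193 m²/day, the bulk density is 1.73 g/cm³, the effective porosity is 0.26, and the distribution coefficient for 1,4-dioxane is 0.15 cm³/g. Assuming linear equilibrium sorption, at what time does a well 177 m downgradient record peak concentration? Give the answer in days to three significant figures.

930 days

Retardation factor R = 1 + ρ_b·K_d/n = 1 + 1.73 × 0.15/0.26 = 1.998.
Sorption retards both mechanisms: v_R = v/R = 0.1897 m/day, D_R = D/R = 0.09660 m²/day.
Peak time from v_R²t² + 2D_R t − x² = 0: t = (√(D_R² + v_R²x²) − D_R)/v_R².
√(D_R² + v_R²x²) = √(0.09660² + 0.1897² × 177²) = 33.58; v_R² = 0.03599.
t = (33.58 − 0.09660)/0.03599 = 930 days.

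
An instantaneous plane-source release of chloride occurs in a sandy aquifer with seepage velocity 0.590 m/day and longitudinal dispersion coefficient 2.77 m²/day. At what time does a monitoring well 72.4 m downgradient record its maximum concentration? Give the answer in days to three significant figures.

115 days

For the 1D instantaneous-source solution, setting ∂C/∂t = 0 at fixed x gives v²t² + 2Dt − x² = 0, so t = (√(D² + v²x²) − D)/v².
√(D² + v²x²) = √(2.77² + 0.590² × 72.4²) = 42.81; v² = 0.3481.
t = (42.81 − 2.77)/0.3481 = 115 days (vs. the pure-advection estimate x/v = 123 d).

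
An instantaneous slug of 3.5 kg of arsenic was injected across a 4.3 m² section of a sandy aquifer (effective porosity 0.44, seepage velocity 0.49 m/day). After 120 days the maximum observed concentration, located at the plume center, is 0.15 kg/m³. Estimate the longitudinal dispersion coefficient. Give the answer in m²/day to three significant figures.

At the plume center C_max = M/(n_e·A·√(4πDt)), so D = M²/(4πt·(n_e·A·C_max)²).
n_e·A·C_max = 0.44 × 4.3 × 0.15 = 0.2838 kg/m.
D = 3.5²/(4π × 120 × 0.2838²) = 0.101 m²/day.

0.101 m²/day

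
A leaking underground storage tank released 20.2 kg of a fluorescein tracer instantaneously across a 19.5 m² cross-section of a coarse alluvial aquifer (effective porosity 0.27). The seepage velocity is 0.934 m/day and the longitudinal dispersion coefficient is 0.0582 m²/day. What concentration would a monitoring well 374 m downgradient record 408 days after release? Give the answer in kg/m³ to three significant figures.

For an instantaneous plane source, C(x,t) = M/(n_e·A·√(4πDt)) · exp(−(x−vt)²/(4Dt)), with n_e·A the pore (flow) area.
Plume center vt = 0.934 × 408 = 381.072 m, so the well at 374 m is 7.072 m upgradient of the peak.
√(4πDt) = 17.27 m, giving peak height M/(n_e·A·√(4πDt)) = 20.2/(0.27 × 19.5 × 17.27) = 0.2222 kg/m³.
(x−vt)²/(4Dt) = (-7.072)²/(4 × 0.0582 × 408) = 0.5266; exp(−0.5266) = 0.5906.
C = 0.2222 × 0.5906 = 0.131 kg/m³.

0.131 kg/m³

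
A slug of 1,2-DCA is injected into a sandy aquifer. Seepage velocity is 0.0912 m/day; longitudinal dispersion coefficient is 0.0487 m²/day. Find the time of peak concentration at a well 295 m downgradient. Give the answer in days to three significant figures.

3230 days

For the 1D instantaneous-source solution, setting ∂C/∂t = 0 at fixed x gives v²t² + 2Dt − x² = 0, so t = (√(D² + v²x²) − D)/v².
√(D² + v²x²) = √(0.0487² + 0.0912² × 295²) = 26.90; v² = 0.00831744.
t = (26.90 − 0.0487)/0.00831744 = 3230 days (vs. the pure-advection estimate x/v = 3230 d).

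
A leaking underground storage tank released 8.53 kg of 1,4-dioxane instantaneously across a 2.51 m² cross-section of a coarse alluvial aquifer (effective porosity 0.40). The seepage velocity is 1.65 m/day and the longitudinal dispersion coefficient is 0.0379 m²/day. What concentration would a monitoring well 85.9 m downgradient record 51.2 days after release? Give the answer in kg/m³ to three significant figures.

For an instantaneous plane source, C(x,t) = M/(n_e·A·√(4πDt)) · exp(−(x−vt)²/(4Dt)), with n_e·A the pore (flow) area.
Plume center vt = 1.65 × 51.2 = 84.48 m, so the well at 85.9 m is 1.42 m downgradient of the peak.
√(4πDt) = 4.938 m, giving peak height M/(n_e·A·√(4πDt)) = 8.53/(0.40 × 2.51 × 4.938) = 1.721 kg/m³.
(x−vt)²/(4Dt) = (1.42)²/(4 × 0.0379 × 51.2) = 0.2598; exp(−0.2598) = 0.7712.
C = 1.721 × 0.7712 = 1.33 kg/m³.

1.33 kg/m³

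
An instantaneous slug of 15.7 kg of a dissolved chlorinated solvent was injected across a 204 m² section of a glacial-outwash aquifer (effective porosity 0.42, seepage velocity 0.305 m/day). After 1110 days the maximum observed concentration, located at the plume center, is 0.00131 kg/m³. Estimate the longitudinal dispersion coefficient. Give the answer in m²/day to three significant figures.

At the plume center C_max = M/(n_e·A·√(4πDt)), so D = M²/(4πt·(n_e·A·C_max)²).
n_e·A·C_max = 0.42 × 204 × 0.00131 = 0.1122 kg/m.
D = 15.7²/(4π × 1110 × 0.1122²) = 1.40 m²/day.

1.40 m²/day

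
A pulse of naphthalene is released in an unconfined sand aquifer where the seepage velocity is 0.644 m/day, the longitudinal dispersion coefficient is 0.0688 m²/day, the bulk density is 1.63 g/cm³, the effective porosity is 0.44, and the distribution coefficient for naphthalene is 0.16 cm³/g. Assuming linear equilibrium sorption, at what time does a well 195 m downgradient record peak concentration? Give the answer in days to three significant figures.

Retardation factor R = 1 + ρ_b·K_d/n = 1 + 1.63 × 0.16/0.44 = 1.593.
Sorption retards both mechanisms: v_R = v/R = 0.4043 m/day, D_R = D/R = 0.04319 m²/day.
Peak time from v_R²t² + 2D_R t − x² = 0: t = (√(D_R² + v_R²x²) − D_R)/v_R².
√(D_R² + v_R²x²) = √(0.04319² + 0.4043² × 195²) = 78.84; v_R² = 0.1635.
t = (78.84 − 0.04319)/0.1635 = 482 days.

482 days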